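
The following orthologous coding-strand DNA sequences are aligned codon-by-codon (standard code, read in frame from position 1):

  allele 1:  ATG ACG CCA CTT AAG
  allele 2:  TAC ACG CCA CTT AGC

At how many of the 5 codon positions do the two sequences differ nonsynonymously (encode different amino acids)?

Codon 1: ATG Met / TAC Tyr — nonsynonymous.
Codon 2: ACG Thr / ACG Thr — identical.
Codon 3: CCA Pro / CCA Pro — identical.
Codon 4: CTT Leu / CTT Leu — identical.
Codon 5: AAG Lys / AGC Ser — nonsynonymous.
Nonsynonymous differences: 2.

2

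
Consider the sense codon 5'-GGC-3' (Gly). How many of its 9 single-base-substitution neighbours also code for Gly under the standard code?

Position 1: none → 0 synonymous.
Position 2: none → 0 synonymous.
Position 3: GGT, GGA, GGG → 3 synonymous.
Total: 0 + 0 + 3 = 3.

3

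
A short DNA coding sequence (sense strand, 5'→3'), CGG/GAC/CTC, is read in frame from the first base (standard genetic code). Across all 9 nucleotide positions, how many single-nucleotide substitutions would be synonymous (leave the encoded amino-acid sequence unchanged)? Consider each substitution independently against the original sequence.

8

Codon 1 (CGG, Arg): 4 synonymous substitutions.
Codon 2 (GAC, Asp): 1 synonymous substitution.
Codon 3 (CTC, Leu): 3 synonymous substitutions.
Total: 4 + 1 + 3 = 8.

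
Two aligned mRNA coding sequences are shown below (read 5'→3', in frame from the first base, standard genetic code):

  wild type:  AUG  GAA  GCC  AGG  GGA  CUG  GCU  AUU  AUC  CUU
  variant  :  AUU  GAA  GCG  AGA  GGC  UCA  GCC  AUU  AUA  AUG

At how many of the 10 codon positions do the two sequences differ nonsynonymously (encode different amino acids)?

Codon 1: AUG Met / AUU Ile — nonsynonymous.
Codon 2: GAA Glu / GAA Glu — identical.
Codon 3: GCC Ala / GCG Ala — synonymous.
Codon 4: AGG Arg / AGA Arg — synonymous.
Codon 5: GGA Gly / GGC Gly — synonymous.
Codon 6: CUG Leu / UCA Ser — nonsynonymous.
Codon 7: GCU Ala / GCC Ala — synonymous.
Codon 8: AUU Ile / AUU Ile — identical.
Codon 9: AUC Ile / AUA Ile — synonymous.
Codon 10: CUU Leu / AUG Met — nonsynonymous.
Nonsynonymous differences: 3.

3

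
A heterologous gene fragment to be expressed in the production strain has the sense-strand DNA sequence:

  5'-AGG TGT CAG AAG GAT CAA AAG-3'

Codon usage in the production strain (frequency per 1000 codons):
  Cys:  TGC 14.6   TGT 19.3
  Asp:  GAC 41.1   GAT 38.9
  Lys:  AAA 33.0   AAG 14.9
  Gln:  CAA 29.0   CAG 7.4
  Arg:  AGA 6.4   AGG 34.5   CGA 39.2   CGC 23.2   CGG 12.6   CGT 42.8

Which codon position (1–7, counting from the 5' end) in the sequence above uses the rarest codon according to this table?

3

Codon 1 AGG (Arg): 34.5 per 1000.
Codon 2 TGT (Cys): 19.3 per 1000.
Codon 3 CAG (Gln): 7.4 per 1000.
Codon 4 AAG (Lys): 14.9 per 1000.
Codon 5 GAT (Asp): 38.9 per 1000.
Codon 6 CAA (Gln): 29.0 per 1000.
Codon 7 AAG (Lys): 14.9 per 1000.
Lowest frequency is 7.4 at codon 3.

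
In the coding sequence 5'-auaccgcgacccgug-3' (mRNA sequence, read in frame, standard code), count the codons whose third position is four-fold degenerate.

Codon 1 AUA (Ile): third position 3-fold.
Codon 2 CCG (Pro): third position 4-fold.
Codon 3 CGA (Arg): third position 4-fold.
Codon 4 CCC (Pro): third position 4-fold.
Codon 5 GUG (Val): third position 4-fold.
Four-fold degenerate third positions: 4.

4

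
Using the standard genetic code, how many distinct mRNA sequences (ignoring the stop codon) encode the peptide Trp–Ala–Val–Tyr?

Trp: 1 codon.
Ala: 4 codons.
Val: 4 codons.
Tyr: 2 codons.
1 × 4 × 4 × 2 = 32.

32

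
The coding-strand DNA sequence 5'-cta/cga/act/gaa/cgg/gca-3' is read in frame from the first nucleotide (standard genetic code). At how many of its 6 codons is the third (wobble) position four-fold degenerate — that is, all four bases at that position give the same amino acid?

Codon 1 CTA (Leu): third position 4-fold.
Codon 2 CGA (Arg): third position 4-fold.
Codon 3 ACT (Thr): third position 4-fold.
Codon 4 GAA (Glu): third position 2-fold.
Codon 5 CGG (Arg): third position 4-fold.
Codon 6 GCA (Ala): third position 4-fold.
Four-fold degenerate third positions: 5.

5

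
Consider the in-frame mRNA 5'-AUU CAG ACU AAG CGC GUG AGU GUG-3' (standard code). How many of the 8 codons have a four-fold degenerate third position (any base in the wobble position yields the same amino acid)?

Codon 1 AUU (Ile): third position 3-fold.
Codon 2 CAG (Gln): third position 2-fold.
Codon 3 ACU (Thr): third position 4-fold.
Codon 4 AAG (Lys): third position 2-fold.
Codon 5 CGC (Arg): third position 4-fold.
Codon 6 GUG (Val): third position 4-fold.
Codon 7 AGU (Ser): third position 2-fold.
Codon 8 GUG (Val): third position 4-fold.
Four-fold degenerate third positions: 4.

4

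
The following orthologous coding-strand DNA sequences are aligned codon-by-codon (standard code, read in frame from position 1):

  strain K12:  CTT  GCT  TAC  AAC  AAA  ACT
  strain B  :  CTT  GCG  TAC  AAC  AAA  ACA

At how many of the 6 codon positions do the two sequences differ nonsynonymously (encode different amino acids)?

Codon 1: CTT Leu / CTT Leu — identical.
Codon 2: GCT Ala / GCG Ala — synonymous.
Codon 3: TAC Tyr / TAC Tyr — identical.
Codon 4: AAC Asn / AAC Asn — identical.
Codon 5: AAA Lys / AAA Lys — identical.
Codon 6: ACT Thr / ACA Thr — synonymous.
Nonsynonymous differences: 0.

0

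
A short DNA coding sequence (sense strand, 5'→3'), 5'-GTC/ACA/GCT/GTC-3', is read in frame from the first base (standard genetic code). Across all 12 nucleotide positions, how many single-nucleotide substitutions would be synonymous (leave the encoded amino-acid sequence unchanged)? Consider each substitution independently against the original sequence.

12

Codon 1 (GTC, Val): 3 synonymous substitutions.
Codon 2 (ACA, Thr): 3 synonymous substitutions.
Codon 3 (GCT, Ala): 3 synonymous substitutions.
Codon 4 (GTC, Val): 3 synonymous substitutions.
Total: 3 + 3 + 3 + 3 = 12.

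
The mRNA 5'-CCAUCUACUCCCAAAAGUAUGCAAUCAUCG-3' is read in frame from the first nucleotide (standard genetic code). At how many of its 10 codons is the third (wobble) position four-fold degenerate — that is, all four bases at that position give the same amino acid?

Codon 1 CCA (Pro): third position 4-fold.
Codon 2 UCU (Ser): third position 4-fold.
Codon 3 ACU (Thr): third position 4-fold.
Codon 4 CCC (Pro): third position 4-fold.
Codon 5 AAA (Lys): third position 2-fold.
Codon 6 AGU (Ser): third position 2-fold.
Codon 7 AUG (Met): third position 1-fold.
Codon 8 CAA (Gln): third position 2-fold.
Codon 9 UCA (Ser): third position 4-fold.
Codon 10 UCG (Ser): third position 4-fold.
Four-fold degenerate third positions: 6.

6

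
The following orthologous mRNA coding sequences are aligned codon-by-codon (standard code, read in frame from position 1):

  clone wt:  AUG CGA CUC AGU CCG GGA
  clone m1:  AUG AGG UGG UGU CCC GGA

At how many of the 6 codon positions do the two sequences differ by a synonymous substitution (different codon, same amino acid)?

2

Codon 1: AUG Met / AUG Met — identical.
Codon 2: CGA Arg / AGG Arg — synonymous.
Codon 3: CUC Leu / UGG Trp — nonsynonymous.
Codon 4: AGU Ser / UGU Cys — nonsynonymous.
Codon 5: CCG Pro / CCC Pro — synonymous.
Codon 6: GGA Gly / GGA Gly — identical.
Synonymous differences: 2.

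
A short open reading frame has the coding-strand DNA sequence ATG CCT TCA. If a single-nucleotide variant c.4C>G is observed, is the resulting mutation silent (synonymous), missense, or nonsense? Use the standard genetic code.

Position 4 falls in codon 2: CCT → Pro.
After the substitution the codon is GCT → Ala.
Pro ≠ Ala, so this is a missense mutation.

missense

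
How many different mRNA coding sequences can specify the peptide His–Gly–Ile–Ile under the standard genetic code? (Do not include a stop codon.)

72

His: 2 codons.
Gly: 4 codons.
Ile: 3 codons.
Ile: 3 codons.
2 × 4 × 3 × 3 = 72.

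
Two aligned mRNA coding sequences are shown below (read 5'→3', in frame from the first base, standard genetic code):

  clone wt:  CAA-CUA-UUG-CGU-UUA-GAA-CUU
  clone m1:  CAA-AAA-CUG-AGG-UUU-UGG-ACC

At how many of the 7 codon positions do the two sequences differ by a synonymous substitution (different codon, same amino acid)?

2

Codon 1: CAA Gln / CAA Gln — identical.
Codon 2: CUA Leu / AAA Lys — nonsynonymous.
Codon 3: UUG Leu / CUG Leu — synonymous.
Codon 4: CGU Arg / AGG Arg — synonymous.
Codon 5: UUA Leu / UUU Phe — nonsynonymous.
Codon 6: GAA Glu / UGG Trp — nonsynonymous.
Codon 7: CUU Leu / ACC Thr — nonsynonymous.
Synonymous differences: 2.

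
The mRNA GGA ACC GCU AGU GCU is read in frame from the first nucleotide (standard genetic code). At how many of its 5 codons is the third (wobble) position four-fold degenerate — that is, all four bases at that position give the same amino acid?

4

Codon 1 GGA (Gly): third position 4-fold.
Codon 2 ACC (Thr): third position 4-fold.
Codon 3 GCU (Ala): third position 4-fold.
Codon 4 AGU (Ser): third position 2-fold.
Codon 5 GCU (Ala): third position 4-fold.
Four-fold degenerate third positions: 4.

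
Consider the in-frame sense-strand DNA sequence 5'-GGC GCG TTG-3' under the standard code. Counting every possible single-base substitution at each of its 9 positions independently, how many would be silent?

8

Codon 1 (GGC, Gly): 3 synonymous substitutions.
Codon 2 (GCG, Ala): 3 synonymous substitutions.
Codon 3 (TTG, Leu): 2 synonymous substitutions.
Total: 3 + 3 + 2 = 8.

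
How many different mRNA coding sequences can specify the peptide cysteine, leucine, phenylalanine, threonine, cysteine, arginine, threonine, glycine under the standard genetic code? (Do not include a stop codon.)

18432

Cys: 2 codons.
Leu: 6 codons.
Phe: 2 codons.
Thr: 4 codons.
Cys: 2 codons.
Arg: 6 codons.
Thr: 4 codons.
Gly: 4 codons.
2 × 6 × 2 × 4 × 2 × 6 × 4 × 4 = 18432.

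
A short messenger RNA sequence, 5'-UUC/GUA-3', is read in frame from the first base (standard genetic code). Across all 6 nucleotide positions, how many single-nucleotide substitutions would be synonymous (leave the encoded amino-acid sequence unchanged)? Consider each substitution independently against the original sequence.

Codon 1 (UUC, Phe): 1 synonymous substitution.
Codon 2 (GUA, Val): 3 synonymous substitutions.
Total: 1 + 3 = 4.

4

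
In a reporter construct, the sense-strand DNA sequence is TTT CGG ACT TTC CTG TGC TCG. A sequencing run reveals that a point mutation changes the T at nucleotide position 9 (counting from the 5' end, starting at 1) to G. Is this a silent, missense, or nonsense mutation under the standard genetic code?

Position 9 falls in codon 3: ACT → Thr.
After the substitution the codon is ACG → Thr.
Both encode Thr, so the change is synonymous.

silent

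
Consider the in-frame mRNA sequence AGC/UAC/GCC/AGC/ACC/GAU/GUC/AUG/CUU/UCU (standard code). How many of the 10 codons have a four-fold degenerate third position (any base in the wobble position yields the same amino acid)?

5

Codon 1 AGC (Ser): third position 2-fold.
Codon 2 UAC (Tyr): third position 2-fold.
Codon 3 GCC (Ala): third position 4-fold.
Codon 4 AGC (Ser): third position 2-fold.
Codon 5 ACC (Thr): third position 4-fold.
Codon 6 GAU (Asp): third position 2-fold.
Codon 7 GUC (Val): third position 4-fold.
Codon 8 AUG (Met): third position 1-fold.
Codon 9 CUU (Leu): third position 4-fold.
Codon 10 UCU (Ser): third position 4-fold.
Four-fold degenerate third positions: 5.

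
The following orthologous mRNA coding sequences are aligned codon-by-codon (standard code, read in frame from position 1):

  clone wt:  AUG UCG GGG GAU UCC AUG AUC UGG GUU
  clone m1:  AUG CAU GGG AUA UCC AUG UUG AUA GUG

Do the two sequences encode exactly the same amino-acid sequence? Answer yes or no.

no

Codon 1: AUG Met / AUG Met — identical.
Codon 2: UCG Ser / CAU His — nonsynonymous.
Codon 3: GGG Gly / GGG Gly — identical.
Codon 4: GAU Asp / AUA Ile — nonsynonymous.
Codon 5: UCC Ser / UCC Ser — identical.
Codon 6: AUG Met / AUG Met — identical.
Codon 7: AUC Ile / UUG Leu — nonsynonymous.
Codon 8: UGG Trp / AUA Ile — nonsynonymous.
Codon 9: GUU Val / GUG Val — synonymous.
Nonsynonymous differences: 4 → different protein.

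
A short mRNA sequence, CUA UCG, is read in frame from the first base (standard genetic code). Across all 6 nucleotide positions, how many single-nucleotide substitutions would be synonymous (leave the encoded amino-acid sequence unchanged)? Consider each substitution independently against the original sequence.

Codon 1 (CUA, Leu): 4 synonymous substitutions.
Codon 2 (UCG, Ser): 3 synonymous substitutions.
Total: 4 + 3 = 7.

7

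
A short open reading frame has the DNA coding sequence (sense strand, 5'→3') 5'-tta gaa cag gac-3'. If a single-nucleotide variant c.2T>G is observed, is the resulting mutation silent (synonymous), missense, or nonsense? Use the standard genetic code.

nonsense

Position 2 falls in codon 1: TTA → Leu.
After the substitution the codon is TGA → Stop.
The new codon is a stop codon, so this is a nonsense mutation.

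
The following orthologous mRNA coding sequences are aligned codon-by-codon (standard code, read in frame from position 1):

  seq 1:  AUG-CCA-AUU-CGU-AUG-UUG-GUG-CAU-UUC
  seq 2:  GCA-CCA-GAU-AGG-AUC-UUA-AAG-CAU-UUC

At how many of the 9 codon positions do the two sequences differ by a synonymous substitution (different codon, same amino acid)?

2

Codon 1: AUG Met / GCA Ala — nonsynonymous.
Codon 2: CCA Pro / CCA Pro — identical.
Codon 3: AUU Ile / GAU Asp — nonsynonymous.
Codon 4: CGU Arg / AGG Arg — synonymous.
Codon 5: AUG Met / AUC Ile — nonsynonymous.
Codon 6: UUG Leu / UUA Leu — synonymous.
Codon 7: GUG Val / AAG Lys — nonsynonymous.
Codon 8: CAU His / CAU His — identical.
Codon 9: UUC Phe / UUC Phe — identical.
Synonymous differences: 2.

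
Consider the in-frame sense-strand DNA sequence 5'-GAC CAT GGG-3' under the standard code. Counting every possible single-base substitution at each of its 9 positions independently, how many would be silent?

Codon 1 (GAC, Asp): 1 synonymous substitution.
Codon 2 (CAT, His): 1 synonymous substitution.
Codon 3 (GGG, Gly): 3 synonymous substitutions.
Total: 1 + 1 + 3 = 5.

5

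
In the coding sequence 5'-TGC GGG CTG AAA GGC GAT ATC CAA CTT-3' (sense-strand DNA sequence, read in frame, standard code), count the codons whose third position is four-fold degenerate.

Codon 1 TGC (Cys): third position 2-fold.
Codon 2 GGG (Gly): third position 4-fold.
Codon 3 CTG (Leu): third position 4-fold.
Codon 4 AAA (Lys): third position 2-fold.
Codon 5 GGC (Gly): third position 4-fold.
Codon 6 GAT (Asp): third position 2-fold.
Codon 7 ATC (Ile): third position 3-fold.
Codon 8 CAA (Gln): third position 2-fold.
Codon 9 CTT (Leu): third position 4-fold.
Four-fold degenerate third positions: 4.

4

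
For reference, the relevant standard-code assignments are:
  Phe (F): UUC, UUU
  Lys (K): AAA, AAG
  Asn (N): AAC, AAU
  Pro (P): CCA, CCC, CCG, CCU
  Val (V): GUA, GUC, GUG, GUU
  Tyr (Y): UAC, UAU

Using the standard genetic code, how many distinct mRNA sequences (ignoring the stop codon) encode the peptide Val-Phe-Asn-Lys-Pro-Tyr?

Val: 4 codons.
Phe: 2 codons.
Asn: 2 codons.
Lys: 2 codons.
Pro: 4 codons.
Tyr: 2 codons.
4 × 2 × 2 × 2 × 4 × 2 = 256.

256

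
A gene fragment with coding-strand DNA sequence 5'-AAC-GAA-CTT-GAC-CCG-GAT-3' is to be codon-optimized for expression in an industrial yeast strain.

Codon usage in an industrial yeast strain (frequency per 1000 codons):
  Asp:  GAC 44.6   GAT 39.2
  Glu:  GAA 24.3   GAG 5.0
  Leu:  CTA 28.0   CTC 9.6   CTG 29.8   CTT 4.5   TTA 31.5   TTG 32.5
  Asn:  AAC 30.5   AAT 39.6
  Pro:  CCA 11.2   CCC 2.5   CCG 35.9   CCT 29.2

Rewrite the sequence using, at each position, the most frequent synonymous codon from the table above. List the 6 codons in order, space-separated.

AAT GAA TTG GAC CCG GAC

Codon 1 (Asn): best is AAT at 39.6.
Codon 2 (Glu): best is GAA at 24.3.
Codon 3 (Leu): best is TTG at 32.5.
Codon 4 (Asp): best is GAC at 44.6.
Codon 5 (Pro): best is CCG at 35.9.
Codon 6 (Asp): best is GAC at 44.6.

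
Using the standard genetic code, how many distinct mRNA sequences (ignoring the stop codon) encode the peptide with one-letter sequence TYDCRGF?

Thr: 4 codons.
Tyr: 2 codons.
Asp: 2 codons.
Cys: 2 codons.
Arg: 6 codons.
Gly: 4 codons.
Phe: 2 codons.
4 × 2 × 2 × 2 × 6 × 4 × 2 = 1536.

1536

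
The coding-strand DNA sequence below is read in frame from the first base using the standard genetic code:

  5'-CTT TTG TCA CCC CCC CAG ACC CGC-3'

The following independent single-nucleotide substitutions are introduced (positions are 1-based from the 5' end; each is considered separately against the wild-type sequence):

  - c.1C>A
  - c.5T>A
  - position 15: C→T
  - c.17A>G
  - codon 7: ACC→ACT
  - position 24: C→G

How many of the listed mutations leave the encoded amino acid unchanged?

Codon 1: CTT (Leu) → ATT (Ile) — missense.
Codon 2: TTG (Leu) → TAG (Stop) — nonsense.
Codon 5: CCC (Pro) → CCT (Pro) — synonymous.
Codon 6: CAG (Gln) → CGG (Arg) — missense.
Codon 7: ACC (Thr) → ACT (Thr) — synonymous.
Codon 8: CGC (Arg) → CGG (Arg) — synonymous.
Synonymous: 3 of 6.

3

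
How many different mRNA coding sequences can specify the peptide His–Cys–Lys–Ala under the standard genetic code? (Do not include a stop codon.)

32

His: 2 codons.
Cys: 2 codons.
Lys: 2 codons.
Ala: 4 codons.
2 × 2 × 2 × 4 = 32.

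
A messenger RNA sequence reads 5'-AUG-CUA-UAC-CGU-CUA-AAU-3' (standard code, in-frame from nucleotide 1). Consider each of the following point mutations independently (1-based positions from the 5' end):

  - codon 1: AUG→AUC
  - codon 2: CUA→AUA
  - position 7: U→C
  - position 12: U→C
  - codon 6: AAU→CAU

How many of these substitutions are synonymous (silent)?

Codon 1: AUG (Met) → AUC (Ile) — missense.
Codon 2: CUA (Leu) → AUA (Ile) — missense.
Codon 3: UAC (Tyr) → CAC (His) — missense.
Codon 4: CGU (Arg) → CGC (Arg) — synonymous.
Codon 6: AAU (Asn) → CAU (His) — missense.
Synonymous: 1 of 5.

1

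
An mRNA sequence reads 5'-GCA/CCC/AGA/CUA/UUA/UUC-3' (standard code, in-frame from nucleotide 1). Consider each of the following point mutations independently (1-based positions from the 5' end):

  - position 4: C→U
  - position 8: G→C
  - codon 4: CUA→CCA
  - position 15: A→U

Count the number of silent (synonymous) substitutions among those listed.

Codon 2: CCC (Pro) → UCC (Ser) — missense.
Codon 3: AGA (Arg) → ACA (Thr) — missense.
Codon 4: CUA (Leu) → CCA (Pro) — missense.
Codon 5: UUA (Leu) → UUU (Phe) — missense.
Synonymous: 0 of 4.

0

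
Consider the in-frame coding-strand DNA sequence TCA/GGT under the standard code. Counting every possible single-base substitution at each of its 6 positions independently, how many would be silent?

Codon 1 (TCA, Ser): 3 synonymous substitutions.
Codon 2 (GGT, Gly): 3 synonymous substitutions.
Total: 3 + 3 = 6.

6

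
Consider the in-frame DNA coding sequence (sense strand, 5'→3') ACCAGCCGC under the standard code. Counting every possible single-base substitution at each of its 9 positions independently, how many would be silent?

7

Codon 1 (ACC, Thr): 3 synonymous substitutions.
Codon 2 (AGC, Ser): 1 synonymous substitution.
Codon 3 (CGC, Arg): 3 synonymous substitutions.
Total: 3 + 1 + 3 = 7.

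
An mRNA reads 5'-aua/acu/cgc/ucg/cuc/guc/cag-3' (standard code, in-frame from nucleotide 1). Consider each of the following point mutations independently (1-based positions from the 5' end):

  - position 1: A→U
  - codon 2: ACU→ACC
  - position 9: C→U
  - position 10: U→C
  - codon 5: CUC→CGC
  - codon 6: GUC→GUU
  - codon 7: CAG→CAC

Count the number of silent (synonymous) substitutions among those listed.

3

Codon 1: AUA (Ile) → UUA (Leu) — missense.
Codon 2: ACU (Thr) → ACC (Thr) — synonymous.
Codon 3: CGC (Arg) → CGU (Arg) — synonymous.
Codon 4: UCG (Ser) → CCG (Pro) — missense.
Codon 5: CUC (Leu) → CGC (Arg) — missense.
Codon 6: GUC (Val) → GUU (Val) — synonymous.
Codon 7: CAG (Gln) → CAC (His) — missense.
Synonymous: 3 of 7.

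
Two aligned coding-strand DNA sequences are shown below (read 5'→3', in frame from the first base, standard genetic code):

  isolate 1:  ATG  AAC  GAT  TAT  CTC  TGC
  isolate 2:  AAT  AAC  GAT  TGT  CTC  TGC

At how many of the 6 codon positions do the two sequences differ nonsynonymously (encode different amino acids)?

2

Codon 1: ATG Met / AAT Asn — nonsynonymous.
Codon 2: AAC Asn / AAC Asn — identical.
Codon 3: GAT Asp / GAT Asp — identical.
Codon 4: TAT Tyr / TGT Cys — nonsynonymous.
Codon 5: CTC Leu / CTC Leu — identical.
Codon 6: TGC Cys / TGC Cys — identical.
Nonsynonymous differences: 2.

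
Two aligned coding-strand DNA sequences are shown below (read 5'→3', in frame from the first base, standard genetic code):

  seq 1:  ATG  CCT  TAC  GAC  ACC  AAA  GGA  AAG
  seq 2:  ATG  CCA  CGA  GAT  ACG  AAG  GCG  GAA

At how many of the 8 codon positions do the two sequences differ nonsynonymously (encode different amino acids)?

Codon 1: ATG Met / ATG Met — identical.
Codon 2: CCT Pro / CCA Pro — synonymous.
Codon 3: TAC Tyr / CGA Arg — nonsynonymous.
Codon 4: GAC Asp / GAT Asp — synonymous.
Codon 5: ACC Thr / ACG Thr — synonymous.
Codon 6: AAA Lys / AAG Lys — synonymous.
Codon 7: GGA Gly / GCG Ala — nonsynonymous.
Codon 8: AAG Lys / GAA Glu — nonsynonymous.
Nonsynonymous differences: 3.

3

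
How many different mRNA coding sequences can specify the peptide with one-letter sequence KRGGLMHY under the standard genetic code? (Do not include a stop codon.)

Lys: 2 codons.
Arg: 6 codons.
Gly: 4 codons.
Gly: 4 codons.
Leu: 6 codons.
Met: 1 codon.
His: 2 codons.
Tyr: 2 codons.
2 × 6 × 4 × 4 × 6 × 1 × 2 × 2 = 4608.

4608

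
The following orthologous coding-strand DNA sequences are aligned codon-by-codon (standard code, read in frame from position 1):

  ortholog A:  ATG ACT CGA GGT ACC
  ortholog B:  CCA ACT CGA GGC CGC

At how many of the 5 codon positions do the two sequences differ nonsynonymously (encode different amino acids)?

2

Codon 1: ATG Met / CCA Pro — nonsynonymous.
Codon 2: ACT Thr / ACT Thr — identical.
Codon 3: CGA Arg / CGA Arg — identical.
Codon 4: GGT Gly / GGC Gly — synonymous.
Codon 5: ACC Thr / CGC Arg — nonsynonymous.
Nonsynonymous differences: 2.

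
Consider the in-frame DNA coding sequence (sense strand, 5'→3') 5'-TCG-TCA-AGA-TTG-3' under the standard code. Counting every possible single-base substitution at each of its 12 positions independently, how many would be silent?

Codon 1 (TCG, Ser): 3 synonymous substitutions.
Codon 2 (TCA, Ser): 3 synonymous substitutions.
Codon 3 (AGA, Arg): 2 synonymous substitutions.
Codon 4 (TTG, Leu): 2 synonymous substitutions.
Total: 3 + 3 + 2 + 2 = 10.

10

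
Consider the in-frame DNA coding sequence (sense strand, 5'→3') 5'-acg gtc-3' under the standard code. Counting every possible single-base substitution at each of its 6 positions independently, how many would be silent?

Codon 1 (ACG, Thr): 3 synonymous substitutions.
Codon 2 (GTC, Val): 3 synonymous substitutions.
Total: 3 + 3 = 6.

6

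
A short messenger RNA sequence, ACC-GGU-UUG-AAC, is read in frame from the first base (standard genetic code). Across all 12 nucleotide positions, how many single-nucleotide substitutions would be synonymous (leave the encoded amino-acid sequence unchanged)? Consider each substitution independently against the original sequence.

Codon 1 (ACC, Thr): 3 synonymous substitutions.
Codon 2 (GGU, Gly): 3 synonymous substitutions.
Codon 3 (UUG, Leu): 2 synonymous substitutions.
Codon 4 (AAC, Asn): 1 synonymous substitution.
Total: 3 + 3 + 2 + 1 = 9.

9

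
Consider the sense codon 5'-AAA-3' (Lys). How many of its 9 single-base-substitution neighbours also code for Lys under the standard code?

1

Position 1: none → 0 synonymous.
Position 2: none → 0 synonymous.
Position 3: AAG → 1 synonymous.
Total: 0 + 0 + 1 = 1.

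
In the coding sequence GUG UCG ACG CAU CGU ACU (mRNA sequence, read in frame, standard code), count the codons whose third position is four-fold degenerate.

5

Codon 1 GUG (Val): third position 4-fold.
Codon 2 UCG (Ser): third position 4-fold.
Codon 3 ACG (Thr): third position 4-fold.
Codon 4 CAU (His): third position 2-fold.
Codon 5 CGU (Arg): third position 4-fold.
Codon 6 ACU (Thr): third position 4-fold.
Four-fold degenerate third positions: 5.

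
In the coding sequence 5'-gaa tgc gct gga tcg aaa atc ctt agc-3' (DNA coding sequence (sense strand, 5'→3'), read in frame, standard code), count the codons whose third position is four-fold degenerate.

4

Codon 1 GAA (Glu): third position 2-fold.
Codon 2 TGC (Cys): third position 2-fold.
Codon 3 GCT (Ala): third position 4-fold.
Codon 4 GGA (Gly): third position 4-fold.
Codon 5 TCG (Ser): third position 4-fold.
Codon 6 AAA (Lys): third position 2-fold.
Codon 7 ATC (Ile): third position 3-fold.
Codon 8 CTT (Leu): third position 4-fold.
Codon 9 AGC (Ser): third position 2-fold.
Four-fold degenerate third positions: 4.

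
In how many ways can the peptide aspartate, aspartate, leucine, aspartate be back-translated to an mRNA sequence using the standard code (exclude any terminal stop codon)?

Asp: 2 codons.
Asp: 2 codons.
Leu: 6 codons.
Asp: 2 codons.
2 × 2 × 6 × 2 = 48.

48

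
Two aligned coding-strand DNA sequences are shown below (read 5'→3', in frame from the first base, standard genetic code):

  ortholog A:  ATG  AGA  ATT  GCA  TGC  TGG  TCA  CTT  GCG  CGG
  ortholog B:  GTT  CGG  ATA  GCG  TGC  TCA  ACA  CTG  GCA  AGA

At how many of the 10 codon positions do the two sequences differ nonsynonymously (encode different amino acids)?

3

Codon 1: ATG Met / GTT Val — nonsynonymous.
Codon 2: AGA Arg / CGG Arg — synonymous.
Codon 3: ATT Ile / ATA Ile — synonymous.
Codon 4: GCA Ala / GCG Ala — synonymous.
Codon 5: TGC Cys / TGC Cys — identical.
Codon 6: TGG Trp / TCA Ser — nonsynonymous.
Codon 7: TCA Ser / ACA Thr — nonsynonymous.
Codon 8: CTT Leu / CTG Leu — synonymous.
Codon 9: GCG Ala / GCA Ala — synonymous.
Codon 10: CGG Arg / AGA Arg — synonymous.
Nonsynonymous differences: 3.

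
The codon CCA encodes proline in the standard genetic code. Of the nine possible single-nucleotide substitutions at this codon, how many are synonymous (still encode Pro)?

3

Position 1: none → 0 synonymous.
Position 2: none → 0 synonymous.
Position 3: CCU, CCC, CCG → 3 synonymous.
Total: 0 + 0 + 3 = 3.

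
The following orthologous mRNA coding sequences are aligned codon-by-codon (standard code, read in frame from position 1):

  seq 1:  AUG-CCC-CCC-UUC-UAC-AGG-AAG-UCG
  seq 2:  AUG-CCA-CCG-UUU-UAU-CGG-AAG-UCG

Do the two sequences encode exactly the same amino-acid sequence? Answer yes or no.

yes

Codon 1: AUG Met / AUG Met — identical.
Codon 2: CCC Pro / CCA Pro — synonymous.
Codon 3: CCC Pro / CCG Pro — synonymous.
Codon 4: UUC Phe / UUU Phe — synonymous.
Codon 5: UAC Tyr / UAU Tyr — synonymous.
Codon 6: AGG Arg / CGG Arg — synonymous.
Codon 7: AAG Lys / AAG Lys — identical.
Codon 8: UCG Ser / UCG Ser — identical.
Nonsynonymous differences: 0 → same protein.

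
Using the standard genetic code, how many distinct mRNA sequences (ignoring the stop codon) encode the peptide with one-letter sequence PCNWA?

64

Pro: 4 codons.
Cys: 2 codons.
Asn: 2 codons.
Trp: 1 codon.
Ala: 4 codons.
4 × 2 × 2 × 1 × 4 = 64.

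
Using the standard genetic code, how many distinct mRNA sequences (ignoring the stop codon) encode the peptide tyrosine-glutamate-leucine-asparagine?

Tyr: 2 codons.
Glu: 2 codons.
Leu: 6 codons.
Asn: 2 codons.
2 × 2 × 6 × 2 = 48.

48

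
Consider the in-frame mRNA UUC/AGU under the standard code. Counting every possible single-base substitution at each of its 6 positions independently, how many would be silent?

2

Codon 1 (UUC, Phe): 1 synonymous substitution.
Codon 2 (AGU, Ser): 1 synonymous substitution.
Total: 1 + 1 = 2.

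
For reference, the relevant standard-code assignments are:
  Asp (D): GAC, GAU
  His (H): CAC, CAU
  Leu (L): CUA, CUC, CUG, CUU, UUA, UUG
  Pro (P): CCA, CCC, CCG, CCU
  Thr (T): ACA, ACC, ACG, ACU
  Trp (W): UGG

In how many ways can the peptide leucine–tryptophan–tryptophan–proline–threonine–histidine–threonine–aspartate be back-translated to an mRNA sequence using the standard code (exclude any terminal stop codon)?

1536

Leu: 6 codons.
Trp: 1 codon.
Trp: 1 codon.
Pro: 4 codons.
Thr: 4 codons.
His: 2 codons.
Thr: 4 codons.
Asp: 2 codons.
6 × 1 × 1 × 4 × 4 × 2 × 4 × 2 = 1536.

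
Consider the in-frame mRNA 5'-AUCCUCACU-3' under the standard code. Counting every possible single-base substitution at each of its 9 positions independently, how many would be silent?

8

Codon 1 (AUC, Ile): 2 synonymous substitutions.
Codon 2 (CUC, Leu): 3 synonymous substitutions.
Codon 3 (ACU, Thr): 3 synonymous substitutions.
Total: 2 + 3 + 3 = 8.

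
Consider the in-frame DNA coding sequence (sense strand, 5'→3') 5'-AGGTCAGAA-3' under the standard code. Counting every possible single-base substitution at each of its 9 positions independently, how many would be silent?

Codon 1 (AGG, Arg): 2 synonymous substitutions.
Codon 2 (TCA, Ser): 3 synonymous substitutions.
Codon 3 (GAA, Glu): 1 synonymous substitution.
Total: 2 + 3 + 1 = 6.

6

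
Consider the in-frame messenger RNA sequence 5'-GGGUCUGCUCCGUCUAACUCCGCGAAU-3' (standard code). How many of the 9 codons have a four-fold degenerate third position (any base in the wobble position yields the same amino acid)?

7

Codon 1 GGG (Gly): third position 4-fold.
Codon 2 UCU (Ser): third position 4-fold.
Codon 3 GCU (Ala): third position 4-fold.
Codon 4 CCG (Pro): third position 4-fold.
Codon 5 UCU (Ser): third position 4-fold.
Codon 6 AAC (Asn): third position 2-fold.
Codon 7 UCC (Ser): third position 4-fold.
Codon 8 GCG (Ala): third position 4-fold.
Codon 9 AAU (Asn): third position 2-fold.
Four-fold degenerate third positions: 7.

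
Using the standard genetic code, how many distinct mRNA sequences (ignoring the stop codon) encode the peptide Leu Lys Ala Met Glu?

96

Leu: 6 codons.
Lys: 2 codons.
Ala: 4 codons.
Met: 1 codon.
Glu: 2 codons.
6 × 2 × 4 × 1 × 2 = 96.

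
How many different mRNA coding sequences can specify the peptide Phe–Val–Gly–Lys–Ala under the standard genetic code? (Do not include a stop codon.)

Phe: 2 codons.
Val: 4 codons.
Gly: 4 codons.
Lys: 2 codons.
Ala: 4 codons.
2 × 4 × 4 × 2 × 4 = 256.

256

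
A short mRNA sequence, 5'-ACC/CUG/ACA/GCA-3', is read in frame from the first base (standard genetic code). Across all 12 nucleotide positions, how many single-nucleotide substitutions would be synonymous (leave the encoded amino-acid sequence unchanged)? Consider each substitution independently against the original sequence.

13

Codon 1 (ACC, Thr): 3 synonymous substitutions.
Codon 2 (CUG, Leu): 4 synonymous substitutions.
Codon 3 (ACA, Thr): 3 synonymous substitutions.
Codon 4 (GCA, Ala): 3 synonymous substitutions.
Total: 3 + 4 + 3 + 3 = 13.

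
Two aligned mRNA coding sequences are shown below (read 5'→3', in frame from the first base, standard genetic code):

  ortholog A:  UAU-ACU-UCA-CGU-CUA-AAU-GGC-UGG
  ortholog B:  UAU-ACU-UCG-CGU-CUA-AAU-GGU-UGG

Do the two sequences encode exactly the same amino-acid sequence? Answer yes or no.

yes

Codon 1: UAU Tyr / UAU Tyr — identical.
Codon 2: ACU Thr / ACU Thr — identical.
Codon 3: UCA Ser / UCG Ser — synonymous.
Codon 4: CGU Arg / CGU Arg — identical.
Codon 5: CUA Leu / CUA Leu — identical.
Codon 6: AAU Asn / AAU Asn — identical.
Codon 7: GGC Gly / GGU Gly — synonymous.
Codon 8: UGG Trp / UGG Trp — identical.
Nonsynonymous differences: 0 → same protein.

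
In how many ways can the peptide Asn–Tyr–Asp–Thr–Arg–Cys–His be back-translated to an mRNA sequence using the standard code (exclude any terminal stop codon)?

768

Asn: 2 codons.
Tyr: 2 codons.
Asp: 2 codons.
Thr: 4 codons.
Arg: 6 codons.
Cys: 2 codons.
His: 2 codons.
2 × 2 × 2 × 4 × 6 × 2 × 2 = 768.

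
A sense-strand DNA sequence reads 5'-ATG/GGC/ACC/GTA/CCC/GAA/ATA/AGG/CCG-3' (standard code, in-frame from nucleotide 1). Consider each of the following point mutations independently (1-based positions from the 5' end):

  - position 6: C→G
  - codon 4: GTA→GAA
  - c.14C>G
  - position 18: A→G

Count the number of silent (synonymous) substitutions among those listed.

2

Codon 2: GGC (Gly) → GGG (Gly) — synonymous.
Codon 4: GTA (Val) → GAA (Glu) — missense.
Codon 5: CCC (Pro) → CGC (Arg) — missense.
Codon 6: GAA (Glu) → GAG (Glu) — synonymous.
Synonymous: 2 of 4.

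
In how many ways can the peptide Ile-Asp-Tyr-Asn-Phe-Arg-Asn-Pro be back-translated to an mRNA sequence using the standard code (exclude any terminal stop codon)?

2304

Ile: 3 codons.
Asp: 2 codons.
Tyr: 2 codons.
Asn: 2 codons.
Phe: 2 codons.
Arg: 6 codons.
Asn: 2 codons.
Pro: 4 codons.
3 × 2 × 2 × 2 × 2 × 6 × 2 × 4 = 2304.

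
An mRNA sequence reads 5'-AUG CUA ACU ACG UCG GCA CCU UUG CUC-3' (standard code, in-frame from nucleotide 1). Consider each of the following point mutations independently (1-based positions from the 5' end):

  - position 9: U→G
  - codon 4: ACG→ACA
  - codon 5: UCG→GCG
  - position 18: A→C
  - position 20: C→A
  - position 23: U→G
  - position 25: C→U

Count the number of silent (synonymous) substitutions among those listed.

Codon 3: ACU (Thr) → ACG (Thr) — synonymous.
Codon 4: ACG (Thr) → ACA (Thr) — synonymous.
Codon 5: UCG (Ser) → GCG (Ala) — missense.
Codon 6: GCA (Ala) → GCC (Ala) — synonymous.
Codon 7: CCU (Pro) → CAU (His) — missense.
Codon 8: UUG (Leu) → UGG (Trp) — missense.
Codon 9: CUC (Leu) → UUC (Phe) — missense.
Synonymous: 3 of 7.

3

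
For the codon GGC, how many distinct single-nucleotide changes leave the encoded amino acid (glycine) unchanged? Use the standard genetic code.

3

Position 1: none → 0 synonymous.
Position 2: none → 0 synonymous.
Position 3: GGU, GGA, GGG → 3 synonymous.
Total: 0 + 0 + 3 = 3.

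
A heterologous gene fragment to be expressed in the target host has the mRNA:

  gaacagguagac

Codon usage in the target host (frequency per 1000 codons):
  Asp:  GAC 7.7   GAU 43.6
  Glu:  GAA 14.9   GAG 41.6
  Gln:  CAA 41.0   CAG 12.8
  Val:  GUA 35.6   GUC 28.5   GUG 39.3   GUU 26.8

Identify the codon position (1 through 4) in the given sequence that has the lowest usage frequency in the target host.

4

Codon 1 GAA (Glu): 14.9 per 1000.
Codon 2 CAG (Gln): 12.8 per 1000.
Codon 3 GUA (Val): 35.6 per 1000.
Codon 4 GAC (Asp): 7.7 per 1000.
Lowest frequency is 7.7 at codon 4.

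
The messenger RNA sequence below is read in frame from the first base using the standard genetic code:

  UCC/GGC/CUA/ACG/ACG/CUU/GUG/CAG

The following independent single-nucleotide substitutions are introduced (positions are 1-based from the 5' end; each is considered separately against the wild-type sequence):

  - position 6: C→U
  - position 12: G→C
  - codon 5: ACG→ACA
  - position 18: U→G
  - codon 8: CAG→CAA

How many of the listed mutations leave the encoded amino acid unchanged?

Codon 2: GGC (Gly) → GGU (Gly) — synonymous.
Codon 4: ACG (Thr) → ACC (Thr) — synonymous.
Codon 5: ACG (Thr) → ACA (Thr) — synonymous.
Codon 6: CUU (Leu) → CUG (Leu) — synonymous.
Codon 8: CAG (Gln) → CAA (Gln) — synonymous.
Synonymous: 5 of 5.

5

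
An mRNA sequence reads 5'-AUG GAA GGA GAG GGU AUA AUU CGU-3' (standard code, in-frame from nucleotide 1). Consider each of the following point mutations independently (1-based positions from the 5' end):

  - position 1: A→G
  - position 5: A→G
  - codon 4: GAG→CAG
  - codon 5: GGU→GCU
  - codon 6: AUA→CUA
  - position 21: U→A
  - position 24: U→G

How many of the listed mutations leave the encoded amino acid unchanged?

Codon 1: AUG (Met) → GUG (Val) — missense.
Codon 2: GAA (Glu) → GGA (Gly) — missense.
Codon 4: GAG (Glu) → CAG (Gln) — missense.
Codon 5: GGU (Gly) → GCU (Ala) — missense.
Codon 6: AUA (Ile) → CUA (Leu) — missense.
Codon 7: AUU (Ile) → AUA (Ile) — synonymous.
Codon 8: CGU (Arg) → CGG (Arg) — synonymous.
Synonymous: 2 of 7.

2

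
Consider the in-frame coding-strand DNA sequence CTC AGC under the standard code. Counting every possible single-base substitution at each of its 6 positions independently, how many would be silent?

4

Codon 1 (CTC, Leu): 3 synonymous substitutions.
Codon 2 (AGC, Ser): 1 synonymous substitution.
Total: 3 + 1 = 4.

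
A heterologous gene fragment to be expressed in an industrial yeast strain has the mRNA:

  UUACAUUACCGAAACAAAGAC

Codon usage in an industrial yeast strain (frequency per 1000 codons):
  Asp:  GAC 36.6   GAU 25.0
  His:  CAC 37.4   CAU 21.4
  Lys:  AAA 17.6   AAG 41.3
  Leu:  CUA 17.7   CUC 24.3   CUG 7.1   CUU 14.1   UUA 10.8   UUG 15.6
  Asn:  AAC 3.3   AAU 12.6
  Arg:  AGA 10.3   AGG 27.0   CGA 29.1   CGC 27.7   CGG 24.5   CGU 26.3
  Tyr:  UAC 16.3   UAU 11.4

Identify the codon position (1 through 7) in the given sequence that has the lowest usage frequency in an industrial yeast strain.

5

Codon 1 UUA (Leu): 10.8 per 1000.
Codon 2 CAU (His): 21.4 per 1000.
Codon 3 UAC (Tyr): 16.3 per 1000.
Codon 4 CGA (Arg): 29.1 per 1000.
Codon 5 AAC (Asn): 3.3 per 1000.
Codon 6 AAA (Lys): 17.6 per 1000.
Codon 7 GAC (Asp): 36.6 per 1000.
Lowest frequency is 3.3 at codon 5.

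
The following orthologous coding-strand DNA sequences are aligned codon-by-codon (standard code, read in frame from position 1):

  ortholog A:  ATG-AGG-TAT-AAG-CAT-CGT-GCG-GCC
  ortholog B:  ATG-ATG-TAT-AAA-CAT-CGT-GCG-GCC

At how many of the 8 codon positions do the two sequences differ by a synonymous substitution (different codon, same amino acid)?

Codon 1: ATG Met / ATG Met — identical.
Codon 2: AGG Arg / ATG Met — nonsynonymous.
Codon 3: TAT Tyr / TAT Tyr — identical.
Codon 4: AAG Lys / AAA Lys — synonymous.
Codon 5: CAT His / CAT His — identical.
Codon 6: CGT Arg / CGT Arg — identical.
Codon 7: GCG Ala / GCG Ala — identical.
Codon 8: GCC Ala / GCC Ala — identical.
Synonymous differences: 1.

1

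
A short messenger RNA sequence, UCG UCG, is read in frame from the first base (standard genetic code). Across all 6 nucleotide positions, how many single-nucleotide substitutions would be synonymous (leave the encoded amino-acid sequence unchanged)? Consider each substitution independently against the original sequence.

6

Codon 1 (UCG, Ser): 3 synonymous substitutions.
Codon 2 (UCG, Ser): 3 synonymous substitutions.
Total: 3 + 3 = 6.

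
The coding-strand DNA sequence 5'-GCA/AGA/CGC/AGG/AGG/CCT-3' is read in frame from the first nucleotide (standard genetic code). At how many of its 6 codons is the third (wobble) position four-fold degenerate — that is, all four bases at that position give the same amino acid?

Codon 1 GCA (Ala): third position 4-fold.
Codon 2 AGA (Arg): third position 2-fold.
Codon 3 CGC (Arg): third position 4-fold.
Codon 4 AGG (Arg): third position 2-fold.
Codon 5 AGG (Arg): third position 2-fold.
Codon 6 CCT (Pro): third position 4-fold.
Four-fold degenerate third positions: 3.

3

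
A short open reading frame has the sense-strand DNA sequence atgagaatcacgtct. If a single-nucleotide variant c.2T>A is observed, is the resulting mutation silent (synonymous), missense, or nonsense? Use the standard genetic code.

missense

Position 2 falls in codon 1: ATG → Met.
After the substitution the codon is AAG → Lys.
Met ≠ Lys, so this is a missense mutation.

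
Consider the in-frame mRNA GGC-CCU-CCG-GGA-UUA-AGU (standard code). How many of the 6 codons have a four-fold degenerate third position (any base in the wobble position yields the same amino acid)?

Codon 1 GGC (Gly): third position 4-fold.
Codon 2 CCU (Pro): third position 4-fold.
Codon 3 CCG (Pro): third position 4-fold.
Codon 4 GGA (Gly): third position 4-fold.
Codon 5 UUA (Leu): third position 2-fold.
Codon 6 AGU (Ser): third position 2-fold.
Four-fold degenerate third positions: 4.

4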